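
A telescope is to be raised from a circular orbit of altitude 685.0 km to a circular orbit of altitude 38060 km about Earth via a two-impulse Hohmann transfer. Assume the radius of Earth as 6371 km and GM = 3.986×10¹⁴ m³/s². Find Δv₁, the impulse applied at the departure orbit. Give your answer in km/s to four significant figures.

Δv ≈ 2.358 km/s

r₁ = 6371 + 685.0 = 7056.0 km = 7.0560×10⁶ m.
r₂ = 6371 + 38060 = 44431 km = 4.4431×10⁷ m.
Transfer ellipse a_t = (r₁ + r₂)/2 = 2.574×10⁷ m.
At r₁: circular v_c1 = √(μ/r₁) = 7516 m/s; transfer-perigee v_p = √[μ(2/r₁ − 1/a_t)] = 9874 m/s.
Δv₁ = v_p − v_c1 = 2358 m/s.
= 2.358 km/s.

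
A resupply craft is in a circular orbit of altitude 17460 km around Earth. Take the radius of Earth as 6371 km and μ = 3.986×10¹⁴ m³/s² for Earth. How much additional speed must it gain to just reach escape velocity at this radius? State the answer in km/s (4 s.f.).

Δv ≈ 1.694 km/s

r = 6371 + 17460 = 23831 km = 2.3831×10⁷ m.
Circular speed v_c = √(μ/r) = 4090 m/s.
Escape speed v_esc = √(2μ/r) = √2 × v_c = 5784 m/s.
Δv = v_esc − v_c = 1694 m/s = 1.694 km/s.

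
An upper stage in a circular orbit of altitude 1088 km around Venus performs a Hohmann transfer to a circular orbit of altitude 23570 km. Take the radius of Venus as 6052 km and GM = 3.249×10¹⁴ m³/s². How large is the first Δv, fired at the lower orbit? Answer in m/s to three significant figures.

r₁ = 6052 + 1088 = 7140.0 km = 7.1400×10⁶ m.
r₂ = 6052 + 23570 = 29622 km = 2.9622×10⁷ m.
Transfer ellipse a_t = (r₁ + r₂)/2 = 1.838×10⁷ m.
At r₁: circular v_c1 = √(μ/r₁) = 6746 m/s; transfer-periapsis v_p = √[μ(2/r₁ − 1/a_t)] = 8563 m/s.
Δv₁ = v_p − v_c1 = 1818 m/s.

Δv ≈ 1820 m/s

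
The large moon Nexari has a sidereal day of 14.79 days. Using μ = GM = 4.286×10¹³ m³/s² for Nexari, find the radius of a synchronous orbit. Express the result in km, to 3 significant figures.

r_sync ≈ 1.21×10⁵ km

T = 14.79 days = 1.278×10⁶ s.
A synchronous orbit has period T, so by Kepler's third law a = (μT²/4π²)^(1/3).
μT²/4π² = 4.286×10¹³ × (1.278×10⁶)² / 39.48 = 1.773×10²⁴ m³.
a = 1.210×10⁸ m = 1.2103×10⁵ km.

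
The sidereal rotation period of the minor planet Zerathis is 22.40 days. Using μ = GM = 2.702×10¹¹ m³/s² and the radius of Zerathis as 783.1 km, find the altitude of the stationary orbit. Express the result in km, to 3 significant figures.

h_sync ≈ 28700 km

T = 22.40 days = 1.935×10⁶ s.
A synchronous orbit has period T, so by Kepler's third law a = (μT²/4π²)^(1/3).
μT²/4π² = 2.702×10¹¹ × (1.935×10⁶)² / 39.48 = 2.564×10²² m³.
a = 2.949×10⁷ m = 29486 km.
Altitude h = a − R = 29486 − 783.1 = 28703 km.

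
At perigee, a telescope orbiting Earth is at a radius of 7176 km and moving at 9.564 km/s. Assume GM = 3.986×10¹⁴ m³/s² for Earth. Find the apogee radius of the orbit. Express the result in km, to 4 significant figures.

r_p = 7.176×10⁶ m.
Specific energy ε = v²/2 − μ/r = -9.811×10⁶ J/kg, so a = −μ/(2ε) = 2.031×10⁷ m.
The apsides satisfy r_p + r_a = 2a, so the apogee radius is 2a − r_p = 3.345×10⁷ m = 33451 km.

apogee radius ≈ 33450 km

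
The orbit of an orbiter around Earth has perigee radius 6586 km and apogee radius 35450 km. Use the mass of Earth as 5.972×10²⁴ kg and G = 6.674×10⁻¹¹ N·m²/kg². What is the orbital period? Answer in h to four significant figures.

μ = GM = 6.674×10⁻¹¹ × 5.972×10²⁴ = 3.986×10¹⁴ m³/s².
Semi-major axis a = (r_p + r_a)/2 = (6586.0 + 35450)/2 = 21018 km = 2.102×10⁷ m.
By Kepler's third law T = 2π√(a³/μ) = 2π × 4.827×10³ = 3.033×10⁴ s.
= 8.424 h.

T ≈ 8.424 h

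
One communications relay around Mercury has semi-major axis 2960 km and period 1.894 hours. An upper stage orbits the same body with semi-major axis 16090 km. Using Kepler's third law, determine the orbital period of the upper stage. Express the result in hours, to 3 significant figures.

T₂ ≈ 24.0 hours

Kepler's third law: T² ∝ a³, so T₂ = T₁ (a₂/a₁)^(3/2).
a₂/a₁ = 5.436, (a₂/a₁)^(3/2) = 12.67.
T₂ = 1.894 × 12.67 = 24.00 hours.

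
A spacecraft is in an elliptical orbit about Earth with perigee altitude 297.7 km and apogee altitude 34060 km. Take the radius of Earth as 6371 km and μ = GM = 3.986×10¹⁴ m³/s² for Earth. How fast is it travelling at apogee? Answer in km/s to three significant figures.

v ≈ 1.67 km/s

r_p = 6371 + 297.7 = 6668.7 km = 6.6687×10⁶ m.
r_a = 6371 + 34060 = 40431 km = 4.0431×10⁷ m.
Semi-major axis a = (r_p + r_a)/2 = 23550 km = 2.355×10⁷ m.
Vis-viva: v² = μ(2/r − 1/a) = 3.986×10¹⁴ × (4.947×10⁻⁸ − 4.246×10⁻⁸) = 2.792×10⁶ m²/s².
v = 1671 m/s = 1.671 km/s.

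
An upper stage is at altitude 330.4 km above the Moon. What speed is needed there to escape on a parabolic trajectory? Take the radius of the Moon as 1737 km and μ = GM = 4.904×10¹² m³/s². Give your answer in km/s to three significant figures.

r = 1737 + 330.4 = 2067.4 km = 2.0674×10⁶ m.
Escape speed v_esc = √(2μ/r) = √(2 × 4.904×10¹² / 2.067×10⁶) = √(4.744×10⁶) = 2178 m/s.
= 2.178 km/s.

v_esc ≈ 2.18 km/s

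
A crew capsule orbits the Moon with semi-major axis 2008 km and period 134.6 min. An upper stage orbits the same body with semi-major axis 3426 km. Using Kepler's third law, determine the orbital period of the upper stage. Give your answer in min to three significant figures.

T₂ ≈ 300 min

Kepler's third law: T² ∝ a³, so T₂ = T₁ (a₂/a₁)^(3/2).
a₂/a₁ = 1.706, (a₂/a₁)^(3/2) = 2.229.
T₂ = 134.6 × 2.229 = 300.0 min.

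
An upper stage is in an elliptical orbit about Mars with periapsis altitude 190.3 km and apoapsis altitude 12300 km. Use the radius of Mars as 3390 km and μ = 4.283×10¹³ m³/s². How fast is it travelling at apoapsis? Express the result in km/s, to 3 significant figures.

v ≈ 1.01 km/s

r_p = 3390 + 190.3 = 3580.3 km = 3.5803×10⁶ m.
r_a = 3390 + 12300 = 15690 km = 1.5690×10⁷ m.
Semi-major axis a = (r_p + r_a)/2 = 9635.1 km = 9.635×10⁶ m.
Vis-viva: v² = μ(2/r − 1/a) = 4.283×10¹³ × (1.275×10⁻⁷ − 1.038×10⁻⁷) = 1.014×10⁶ m²/s².
v = 1007 m/s = 1.007 km/s.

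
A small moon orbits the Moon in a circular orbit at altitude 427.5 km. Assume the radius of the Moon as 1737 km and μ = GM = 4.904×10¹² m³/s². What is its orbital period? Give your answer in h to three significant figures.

r = 1737 + 427.5 = 2164.5 km = 2.1645×10⁶ m.
Kepler's third law: T = 2π√(r³/μ) = 2π√((2.164×10⁶)³ / 4.904×10¹²).
r³/μ = 2.068×10⁶ s², so T = 2π × 1.438×10³ = 9.035×10³ s.
Converting: 9.035×10³ s ÷ 3600 = 2.510 h.

T ≈ 2.51 h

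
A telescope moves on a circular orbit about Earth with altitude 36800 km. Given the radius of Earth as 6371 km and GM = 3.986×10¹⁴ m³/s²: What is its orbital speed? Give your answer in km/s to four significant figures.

v ≈ 3.039 km/s

r = 6371 + 36800 = 43171 km = 4.3171×10⁷ m.
For a circular orbit v = √(μ/r) = √(3.986×10¹⁴ / 4.317×10⁷) = √(9.233×10⁶) = 3039 m/s.
That is 3.039 km/s.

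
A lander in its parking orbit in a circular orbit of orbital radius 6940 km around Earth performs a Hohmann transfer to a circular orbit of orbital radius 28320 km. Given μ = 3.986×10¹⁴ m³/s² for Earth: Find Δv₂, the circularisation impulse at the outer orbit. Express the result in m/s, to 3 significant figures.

Δv ≈ 1400 m/s

r₁ = 6940 km = 6.940×10⁶ m.
r₂ = 28320 km = 2.832×10⁷ m.
Transfer ellipse a_t = (r₁ + r₂)/2 = 1.763×10⁷ m.
At r₁: circular v_c1 = √(μ/r₁) = 7579 m/s; transfer-perigee v_p = √[μ(2/r₁ − 1/a_t)] = 9605 m/s.
At r₂: circular v_c2 = √(μ/r₂) = 3752 m/s; transfer-apogee v_a = √[μ(2/r₂ − 1/a_t)] = 2354 m/s.
Δv₂ = v_c2 − v_a = 1398 m/s.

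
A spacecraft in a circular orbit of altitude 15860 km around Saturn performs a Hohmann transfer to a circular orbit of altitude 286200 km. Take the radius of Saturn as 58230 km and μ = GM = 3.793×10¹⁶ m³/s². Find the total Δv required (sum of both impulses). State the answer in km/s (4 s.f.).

Δv_total ≈ 10.65 km/s

r₁ = 58230 + 15860 = 74090 km = 7.4090×10⁷ m.
r₂ = 58230 + 286200 = 344430 km = 3.4443×10⁸ m.
Transfer ellipse a_t = (r₁ + r₂)/2 = 2.093×10⁸ m.
At r₁: circular v_c1 = √(μ/r₁) = 22630 m/s; transfer-perikrone v_p = √[μ(2/r₁ − 1/a_t)] = 29030 m/s.
Δv₁ = v_p − v_c1 = 6402 m/s.
At r₂: circular v_c2 = √(μ/r₂) = 10490 m/s; transfer-apokrone v_a = √[μ(2/r₂ − 1/a_t)] = 6244 m/s.
Δv₂ = v_c2 − v_a = 4250 m/s.
Total Δv = Δv₁ + Δv₂ = 10650 m/s = 10.65 km/s.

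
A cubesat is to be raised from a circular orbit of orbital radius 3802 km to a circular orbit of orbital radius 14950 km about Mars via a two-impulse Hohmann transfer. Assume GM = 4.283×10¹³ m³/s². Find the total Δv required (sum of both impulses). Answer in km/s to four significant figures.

r₁ = 3802 km = 3.802×10⁶ m.
r₂ = 14950 km = 1.495×10⁷ m.
Transfer ellipse a_t = (r₁ + r₂)/2 = 9.376×10⁶ m.
At r₁: circular v_c1 = √(μ/r₁) = 3356 m/s; transfer-periapsis v_p = √[μ(2/r₁ − 1/a_t)] = 4238 m/s.
Δv₁ = v_p − v_c1 = 881.8 m/s.
At r₂: circular v_c2 = √(μ/r₂) = 1693 m/s; transfer-apoapsis v_a = √[μ(2/r₂ − 1/a_t)] = 1078 m/s.
Δv₂ = v_c2 − v_a = 614.8 m/s.
Total Δv = Δv₁ + Δv₂ = 1497 m/s = 1.497 km/s.

Δv_total ≈ 1.497 km/s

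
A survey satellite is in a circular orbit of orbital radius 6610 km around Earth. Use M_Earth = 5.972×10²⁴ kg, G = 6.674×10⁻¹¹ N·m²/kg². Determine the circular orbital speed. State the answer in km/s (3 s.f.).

μ = GM = 6.674×10⁻¹¹ × 5.972×10²⁴ = 3.986×10¹⁴ m³/s².
r = 6610 km = 6.610×10⁶ m.
For a circular orbit v = √(μ/r) = √(3.986×10¹⁴ / 6.610×10⁶) = √(6.030×10⁷) = 7765 m/s.
That is 7.765 km/s.

v ≈ 7.77 km/s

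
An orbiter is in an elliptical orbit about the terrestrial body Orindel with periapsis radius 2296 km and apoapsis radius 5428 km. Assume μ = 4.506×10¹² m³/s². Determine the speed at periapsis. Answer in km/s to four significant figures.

v ≈ 1.661 km/s

Semi-major axis a = (r_p + r_a)/2 = 3862.0 km = 3.862×10⁶ m.
Vis-viva: v² = μ(2/r − 1/a) = 4.506×10¹² × (8.711×10⁻⁷ − 2.589×10⁻⁷) = 2.758×10⁶ m²/s².
v = 1661 m/s = 1.661 km/s.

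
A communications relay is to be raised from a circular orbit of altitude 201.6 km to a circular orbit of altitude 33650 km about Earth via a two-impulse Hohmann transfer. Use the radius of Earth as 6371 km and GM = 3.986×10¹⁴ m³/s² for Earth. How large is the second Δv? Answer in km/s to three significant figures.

r₁ = 6371 + 201.6 = 6572.6 km = 6.5726×10⁶ m.
r₂ = 6371 + 33650 = 40021 km = 4.0021×10⁷ m.
Transfer ellipse a_t = (r₁ + r₂)/2 = 2.330×10⁷ m.
At r₁: circular v_c1 = √(μ/r₁) = 7788 m/s; transfer-perigee v_p = √[μ(2/r₁ − 1/a_t)] = 10210 m/s.
At r₂: circular v_c2 = √(μ/r₂) = 3156 m/s; transfer-apogee v_a = √[μ(2/r₂ − 1/a_t)] = 1676 m/s.
Δv₂ = v_c2 − v_a = 1480 m/s.
= 1.480 km/s.

Δv ≈ 1.48 km/s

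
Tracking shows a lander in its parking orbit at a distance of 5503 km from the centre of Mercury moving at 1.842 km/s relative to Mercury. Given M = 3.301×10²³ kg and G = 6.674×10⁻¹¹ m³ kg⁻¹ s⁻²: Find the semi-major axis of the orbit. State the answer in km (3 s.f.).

a ≈ 4770 km

μ = GM = 6.674×10⁻¹¹ × 3.301×10²³ = 2.203×10¹³ m³/s².
r = 5.503×10⁶ m.
Specific orbital energy ε = v²/2 − μ/r = (1842)²/2 − 2.203×10¹³/5.503×10⁶ = -2.307×10⁶ J/kg.
Since ε = −μ/(2a), a = −μ/(2ε) = 4.775×10⁶ m = 4774.9 km.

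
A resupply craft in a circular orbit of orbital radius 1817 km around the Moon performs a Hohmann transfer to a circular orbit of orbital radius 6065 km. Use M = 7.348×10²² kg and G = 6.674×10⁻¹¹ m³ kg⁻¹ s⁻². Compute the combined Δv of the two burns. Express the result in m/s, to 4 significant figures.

μ = GM = 6.674×10⁻¹¹ × 7.348×10²² = 4.904×10¹² m³/s².
r₁ = 1817 km = 1.817×10⁶ m.
r₂ = 6065 km = 6.065×10⁶ m.
Transfer ellipse a_t = (r₁ + r₂)/2 = 3.941×10⁶ m.
At r₁: circular v_c1 = √(μ/r₁) = 1643 m/s; transfer-perilune v_p = √[μ(2/r₁ − 1/a_t)] = 2038 m/s.
Δv₁ = v_p − v_c1 = 395.2 m/s.
At r₂: circular v_c2 = √(μ/r₂) = 899.2 m/s; transfer-apolune v_a = √[μ(2/r₂ − 1/a_t)] = 610.6 m/s.
Δv₂ = v_c2 − v_a = 288.6 m/s.
Total Δv = Δv₁ + Δv₂ = 683.8 m/s.

Δv_total ≈ 683.8 m/s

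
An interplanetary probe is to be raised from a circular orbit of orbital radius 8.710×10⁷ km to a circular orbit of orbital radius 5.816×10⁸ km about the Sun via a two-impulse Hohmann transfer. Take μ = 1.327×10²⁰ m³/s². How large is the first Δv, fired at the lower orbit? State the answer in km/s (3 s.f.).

r₁ = 8.710×10⁷ km = 8.710×10¹⁰ m.
r₂ = 5.816×10⁸ km = 5.816×10¹¹ m.
Transfer ellipse a_t = (r₁ + r₂)/2 = 3.344×10¹¹ m.
At r₁: circular v_c1 = √(μ/r₁) = 39030 m/s; transfer-perihelion v_p = √[μ(2/r₁ − 1/a_t)] = 51480 m/s.
Δv₁ = v_p − v_c1 = 12450 m/s.
= 12.45 km/s.

Δv ≈ 12.4 km/s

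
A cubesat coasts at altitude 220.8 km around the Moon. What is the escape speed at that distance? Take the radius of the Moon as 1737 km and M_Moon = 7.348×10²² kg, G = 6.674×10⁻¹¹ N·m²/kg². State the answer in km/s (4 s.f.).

μ = GM = 6.674×10⁻¹¹ × 7.348×10²² = 4.904×10¹² m³/s².
r = 1737 + 220.8 = 1957.8 km = 1.9578×10⁶ m.
Escape speed v_esc = √(2μ/r) = √(2 × 4.904×10¹² / 1.958×10⁶) = √(5.010×10⁶) = 2238 m/s.
= 2.238 km/s.

v_esc ≈ 2.238 km/s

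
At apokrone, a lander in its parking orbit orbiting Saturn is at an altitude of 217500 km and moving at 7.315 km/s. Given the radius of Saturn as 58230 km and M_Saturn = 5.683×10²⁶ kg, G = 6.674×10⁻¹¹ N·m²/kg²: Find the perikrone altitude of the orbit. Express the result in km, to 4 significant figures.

μ = GM = 6.674×10⁻¹¹ × 5.683×10²⁶ = 3.793×10¹⁶ m³/s².
r_a = 58230 + 217500 = 2.7573×10⁵ km = 2.757×10⁸ m.
Specific energy ε = v²/2 − μ/r = -1.108×10⁸ J/kg, so a = −μ/(2ε) = 1.712×10⁸ m.
The apsides satisfy r_p + r_a = 2a, so the perikrone radius is 2a − r_a = 6.658×10⁷ m = 66579 km.
Perikrone altitude = 66579 − 58230 = 8349.0 km.

perikrone altitude ≈ 8349 km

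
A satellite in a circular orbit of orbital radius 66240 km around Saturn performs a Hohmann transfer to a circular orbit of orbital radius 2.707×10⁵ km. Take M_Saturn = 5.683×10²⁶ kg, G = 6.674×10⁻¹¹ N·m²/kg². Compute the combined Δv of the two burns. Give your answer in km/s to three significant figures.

Δv_total ≈ 10.8 km/s

μ = GM = 6.674×10⁻¹¹ × 5.683×10²⁶ = 3.793×10¹⁶ m³/s².
r₁ = 66240 km = 6.624×10⁷ m.
r₂ = 2.707×10⁵ km = 2.707×10⁸ m.
Transfer ellipse a_t = (r₁ + r₂)/2 = 1.685×10⁸ m.
At r₁: circular v_c1 = √(μ/r₁) = 23930 m/s; transfer-perikrone v_p = √[μ(2/r₁ − 1/a_t)] = 30330 m/s.
Δv₁ = v_p − v_c1 = 6403 m/s.
At r₂: circular v_c2 = √(μ/r₂) = 11840 m/s; transfer-apokrone v_a = √[μ(2/r₂ − 1/a_t)] = 7422 m/s.
Δv₂ = v_c2 − v_a = 4415 m/s.
Total Δv = Δv₁ + Δv₂ = 10820 m/s = 10.82 km/s.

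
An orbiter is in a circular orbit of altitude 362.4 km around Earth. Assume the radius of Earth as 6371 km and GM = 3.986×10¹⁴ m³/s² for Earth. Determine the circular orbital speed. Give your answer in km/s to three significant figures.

r = 6371 + 362.4 = 6733.4 km = 6.7334×10⁶ m.
For a circular orbit v = √(μ/r) = √(3.986×10¹⁴ / 6.733×10⁶) = √(5.920×10⁷) = 7694 m/s.
That is 7.694 km/s.

v ≈ 7.69 km/s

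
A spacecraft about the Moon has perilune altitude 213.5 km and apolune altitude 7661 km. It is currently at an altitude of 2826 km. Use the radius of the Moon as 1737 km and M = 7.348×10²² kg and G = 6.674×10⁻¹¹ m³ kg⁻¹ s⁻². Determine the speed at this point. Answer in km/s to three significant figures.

μ = GM = 6.674×10⁻¹¹ × 7.348×10²² = 4.904×10¹² m³/s².
r_p = 1737 + 213.5 = 1950.5 km = 1.9505×10⁶ m.
r_a = 1737 + 7661 = 9398.0 km = 9.3980×10⁶ m.
r = 1737 + 2826 = 4563.0 km = 4.563×10⁶ m.
Semi-major axis a = (r_p + r_a)/2 = 5674.2 km = 5.674×10⁶ m.
Vis-viva: v² = μ(2/r − 1/a) = 4.904×10¹² × (4.383×10⁻⁷ − 1.762×10⁻⁷) = 1.285×10⁶ m²/s².
v = 1134 m/s = 1.134 km/s.

v ≈ 1.13 km/s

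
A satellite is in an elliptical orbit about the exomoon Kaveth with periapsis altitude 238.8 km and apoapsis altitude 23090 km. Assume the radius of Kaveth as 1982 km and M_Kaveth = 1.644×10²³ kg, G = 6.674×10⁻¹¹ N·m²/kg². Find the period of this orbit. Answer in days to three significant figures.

T ≈ 1.11 days

μ = GM = 6.674×10⁻¹¹ × 1.644×10²³ = 1.097×10¹³ m³/s².
r_p = 1982 + 238.8 = 2220.8 km = 2.2208×10⁶ m.
r_a = 1982 + 23090 = 25072 km = 2.5072×10⁷ m.
Semi-major axis a = (r_p + r_a)/2 = (2220.8 + 25072)/2 = 13646 km = 1.365×10⁷ m.
By Kepler's third law T = 2π√(a³/μ) = 2π × 1.522×10⁴ = 9.562×10⁴ s.
= 1.107 days.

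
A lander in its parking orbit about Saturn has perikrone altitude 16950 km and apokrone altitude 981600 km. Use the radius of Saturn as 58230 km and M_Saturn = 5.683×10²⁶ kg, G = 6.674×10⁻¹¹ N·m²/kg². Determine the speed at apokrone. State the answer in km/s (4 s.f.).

v ≈ 2.218 km/s

μ = GM = 6.674×10⁻¹¹ × 5.683×10²⁶ = 3.793×10¹⁶ m³/s².
r_p = 58230 + 16950 = 75180 km = 7.5180×10⁷ m.
r_a = 58230 + 981600 = 1039800 km = 1.0398×10⁹ m.
Semi-major axis a = (r_p + r_a)/2 = 5.5750×10⁵ km = 5.575×10⁸ m.
Vis-viva: v² = μ(2/r − 1/a) = 3.793×10¹⁶ × (1.923×10⁻⁹ − 1.794×10⁻⁹) = 4.919×10⁶ m²/s².
v = 2218 m/s = 2.218 km/s.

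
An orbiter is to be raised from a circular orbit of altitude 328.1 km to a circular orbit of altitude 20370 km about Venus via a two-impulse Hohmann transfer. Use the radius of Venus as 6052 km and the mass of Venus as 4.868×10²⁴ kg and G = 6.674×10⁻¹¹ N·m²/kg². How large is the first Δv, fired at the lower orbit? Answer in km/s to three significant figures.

μ = GM = 6.674×10⁻¹¹ × 4.868×10²⁴ = 3.249×10¹⁴ m³/s².
r₁ = 6052 + 328.1 = 6380.1 km = 6.3801×10⁶ m.
r₂ = 6052 + 20370 = 26422 km = 2.6422×10⁷ m.
Transfer ellipse a_t = (r₁ + r₂)/2 = 1.640×10⁷ m.
At r₁: circular v_c1 = √(μ/r₁) = 7136 m/s; transfer-periapsis v_p = √[μ(2/r₁ − 1/a_t)] = 9057 m/s.
Δv₁ = v_p − v_c1 = 1921 m/s.
= 1.921 km/s.

Δv ≈ 1.92 km/s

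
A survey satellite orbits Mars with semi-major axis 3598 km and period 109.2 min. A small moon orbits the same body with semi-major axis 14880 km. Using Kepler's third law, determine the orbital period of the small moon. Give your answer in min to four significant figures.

T₂ ≈ 918.4 min

Kepler's third law: T² ∝ a³, so T₂ = T₁ (a₂/a₁)^(3/2).
a₂/a₁ = 4.136, (a₂/a₁)^(3/2) = 8.410.
T₂ = 109.2 × 8.410 = 918.4 min.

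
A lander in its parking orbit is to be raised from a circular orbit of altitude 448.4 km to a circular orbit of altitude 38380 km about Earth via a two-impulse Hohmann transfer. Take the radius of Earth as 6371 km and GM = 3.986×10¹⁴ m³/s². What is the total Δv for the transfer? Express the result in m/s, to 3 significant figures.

Δv_total ≈ 3880 m/s

r₁ = 6371 + 448.4 = 6819.4 km = 6.8194×10⁶ m.
r₂ = 6371 + 38380 = 44751 km = 4.4751×10⁷ m.
Transfer ellipse a_t = (r₁ + r₂)/2 = 2.579×10⁷ m.
At r₁: circular v_c1 = √(μ/r₁) = 7645 m/s; transfer-perigee v_p = √[μ(2/r₁ − 1/a_t)] = 10070 m/s.
Δv₁ = v_p − v_c1 = 2427 m/s.
At r₂: circular v_c2 = √(μ/r₂) = 2984 m/s; transfer-apogee v_a = √[μ(2/r₂ − 1/a_t)] = 1535 m/s.
Δv₂ = v_c2 − v_a = 1450 m/s.
Total Δv = Δv₁ + Δv₂ = 3876 m/s.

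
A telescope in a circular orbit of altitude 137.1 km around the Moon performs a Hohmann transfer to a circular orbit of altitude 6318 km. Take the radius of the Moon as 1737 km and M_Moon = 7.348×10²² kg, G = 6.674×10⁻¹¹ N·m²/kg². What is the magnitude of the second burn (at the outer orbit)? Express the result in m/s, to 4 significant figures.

Δv ≈ 300.9 m/s

μ = GM = 6.674×10⁻¹¹ × 7.348×10²² = 4.904×10¹² m³/s².
r₁ = 1737 + 137.1 = 1874.1 km = 1.8741×10⁶ m.
r₂ = 1737 + 6318 = 8055.0 km = 8.0550×10⁶ m.
Transfer ellipse a_t = (r₁ + r₂)/2 = 4.965×10⁶ m.
At r₁: circular v_c1 = √(μ/r₁) = 1618 m/s; transfer-perilune v_p = √[μ(2/r₁ − 1/a_t)] = 2061 m/s.
At r₂: circular v_c2 = √(μ/r₂) = 780.3 m/s; transfer-apolune v_a = √[μ(2/r₂ − 1/a_t)] = 479.4 m/s.
Δv₂ = v_c2 − v_a = 300.9 m/s.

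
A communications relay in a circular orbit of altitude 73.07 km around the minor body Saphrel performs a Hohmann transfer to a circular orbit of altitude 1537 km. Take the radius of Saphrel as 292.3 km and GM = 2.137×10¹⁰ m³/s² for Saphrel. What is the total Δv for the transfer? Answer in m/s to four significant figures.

r₁ = 292.3 + 73.07 = 365.37 km = 3.6537×10⁵ m.
r₂ = 292.3 + 1537 = 1829.3 km = 1.8293×10⁶ m.
Transfer ellipse a_t = (r₁ + r₂)/2 = 1.097×10⁶ m.
At r₁: circular v_c1 = √(μ/r₁) = 241.8 m/s; transfer-periapsis v_p = √[μ(2/r₁ − 1/a_t)] = 312.3 m/s.
Δv₁ = v_p − v_c1 = 70.41 m/s.
At r₂: circular v_c2 = √(μ/r₂) = 108.1 m/s; transfer-apoapsis v_a = √[μ(2/r₂ − 1/a_t)] = 62.37 m/s.
Δv₂ = v_c2 − v_a = 45.72 m/s.
Total Δv = Δv₁ + Δv₂ = 116.1 m/s.

Δv_total ≈ 116.1 m/s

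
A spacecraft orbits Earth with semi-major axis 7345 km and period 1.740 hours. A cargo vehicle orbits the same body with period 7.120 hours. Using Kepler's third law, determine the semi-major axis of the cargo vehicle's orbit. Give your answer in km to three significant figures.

a₂ ≈ 18800 km

Kepler's third law: a³ ∝ T², so a₂ = a₁ (T₂/T₁)^(2/3).
T₂/T₁ = 4.092, (T₂/T₁)^(2/3) = 2.558.
a₂ = 7345 × 2.558 = 18790 km.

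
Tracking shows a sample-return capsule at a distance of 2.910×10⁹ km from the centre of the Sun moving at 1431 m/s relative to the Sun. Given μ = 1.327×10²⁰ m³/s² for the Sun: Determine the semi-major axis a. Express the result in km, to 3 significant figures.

a ≈ 1.49×10⁹ km

r = 2.910×10¹² m.
Vis-viva rearranged: 1/a = 2/r − v²/μ = 6.873×10⁻¹³ − 1.543×10⁻¹⁴ = 6.719×10⁻¹³ m⁻¹.
a = 1.488×10¹² m = 1.4884×10⁹ km.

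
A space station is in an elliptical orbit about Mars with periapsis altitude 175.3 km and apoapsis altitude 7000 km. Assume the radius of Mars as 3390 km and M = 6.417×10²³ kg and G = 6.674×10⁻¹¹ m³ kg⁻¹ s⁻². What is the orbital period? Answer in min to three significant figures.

T ≈ 295 min

μ = GM = 6.674×10⁻¹¹ × 6.417×10²³ = 4.283×10¹³ m³/s².
r_p = 3390 + 175.3 = 3565.3 km = 3.5653×10⁶ m.
r_a = 3390 + 7000 = 10390 km = 1.0390×10⁷ m.
Semi-major axis a = (r_p + r_a)/2 = (3565.3 + 10390)/2 = 6977.6 km = 6.978×10⁶ m.
By Kepler's third law T = 2π√(a³/μ) = 2π × 2.816×10³ = 1.770×10⁴ s.
= 294.9 min.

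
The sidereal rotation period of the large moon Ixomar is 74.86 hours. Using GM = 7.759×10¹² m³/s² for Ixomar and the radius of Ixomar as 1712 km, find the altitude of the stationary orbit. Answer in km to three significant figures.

h_sync ≈ 22500 km

T = 74.86 hours = 2.695×10⁵ s.
A synchronous orbit has period T, so by Kepler's third law a = (μT²/4π²)^(1/3).
μT²/4π² = 7.759×10¹² × (2.695×10⁵)² / 39.48 = 1.427×10²² m³.
a = 2.426×10⁷ m = 24258 km.
Altitude h = a − R = 24258 − 1712 = 22546 km.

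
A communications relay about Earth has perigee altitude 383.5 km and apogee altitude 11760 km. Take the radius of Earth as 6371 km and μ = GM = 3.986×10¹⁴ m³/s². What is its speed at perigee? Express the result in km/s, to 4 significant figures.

r_p = 6371 + 383.5 = 6754.5 km = 6.7545×10⁶ m.
r_a = 6371 + 11760 = 18131 km = 1.8131×10⁷ m.
Semi-major axis a = (r_p + r_a)/2 = 12443 km = 1.244×10⁷ m.
Vis-viva: v² = μ(2/r − 1/a) = 3.986×10¹⁴ × (2.961×10⁻⁷ − 8.037×10⁻⁸) = 8.599×10⁷ m²/s².
v = 9273 m/s = 9.273 km/s.

v ≈ 9.273 km/s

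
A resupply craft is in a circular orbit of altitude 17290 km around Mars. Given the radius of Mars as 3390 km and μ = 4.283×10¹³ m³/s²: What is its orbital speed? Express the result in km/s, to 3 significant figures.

v ≈ 1.44 km/s

r = 3390 + 17290 = 20680 km = 2.0680×10⁷ m.
For a circular orbit v = √(μ/r) = √(4.283×10¹³ / 2.068×10⁷) = √(2.071×10⁶) = 1439 m/s.
That is 1.439 km/s.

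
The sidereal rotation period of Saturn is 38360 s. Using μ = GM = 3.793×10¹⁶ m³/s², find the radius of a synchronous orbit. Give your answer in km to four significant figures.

A synchronous orbit has period T, so by Kepler's third law a = (μT²/4π²)^(1/3).
μT²/4π² = 3.793×10¹⁶ × (3.836×10⁴)² / 39.48 = 1.414×10²⁴ m³.
a = 1.122×10⁸ m = 1.1223×10⁵ km.

r_sync ≈ 1.122×10⁵ km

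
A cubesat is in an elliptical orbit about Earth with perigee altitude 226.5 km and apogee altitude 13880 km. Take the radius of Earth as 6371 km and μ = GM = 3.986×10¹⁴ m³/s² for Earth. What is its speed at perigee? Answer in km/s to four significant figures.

v ≈ 9.547 km/s

r_p = 6371 + 226.5 = 6597.5 km = 6.5975×10⁶ m.
r_a = 6371 + 13880 = 20251 km = 2.0251×10⁷ m.
Semi-major axis a = (r_p + r_a)/2 = 13424 km = 1.342×10⁷ m.
Vis-viva: v² = μ(2/r − 1/a) = 3.986×10¹⁴ × (3.031×10⁻⁷ − 7.449×10⁻⁸) = 9.114×10⁷ m²/s².
v = 9547 m/s = 9.547 km/s.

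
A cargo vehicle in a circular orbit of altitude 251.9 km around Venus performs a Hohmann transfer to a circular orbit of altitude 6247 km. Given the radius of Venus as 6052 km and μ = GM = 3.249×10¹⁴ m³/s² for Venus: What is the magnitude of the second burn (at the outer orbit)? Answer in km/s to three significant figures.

r₁ = 6052 + 251.9 = 6303.9 km = 6.3039×10⁶ m.
r₂ = 6052 + 6247 = 12299 km = 1.2299×10⁷ m.
Transfer ellipse a_t = (r₁ + r₂)/2 = 9.301×10⁶ m.
At r₁: circular v_c1 = √(μ/r₁) = 7179 m/s; transfer-periapsis v_p = √[μ(2/r₁ − 1/a_t)] = 8255 m/s.
At r₂: circular v_c2 = √(μ/r₂) = 5140 m/s; transfer-apoapsis v_a = √[μ(2/r₂ − 1/a_t)] = 4231 m/s.
Δv₂ = v_c2 − v_a = 908.5 m/s.
= 0.9085 km/s.

Δv ≈ 0.908 km/s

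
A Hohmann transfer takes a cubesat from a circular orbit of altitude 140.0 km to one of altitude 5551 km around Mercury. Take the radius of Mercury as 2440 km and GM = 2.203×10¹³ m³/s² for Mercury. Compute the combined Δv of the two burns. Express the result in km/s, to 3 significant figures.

r₁ = 2440 + 140.0 = 2580.0 km = 2.5800×10⁶ m.
r₂ = 2440 + 5551 = 7991.0 km = 7.9910×10⁶ m.
Transfer ellipse a_t = (r₁ + r₂)/2 = 5.286×10⁶ m.
At r₁: circular v_c1 = √(μ/r₁) = 2922 m/s; transfer-periherm v_p = √[μ(2/r₁ − 1/a_t)] = 3593 m/s.
Δv₁ = v_p − v_c1 = 670.9 m/s.
At r₂: circular v_c2 = √(μ/r₂) = 1660 m/s; transfer-apoherm v_a = √[μ(2/r₂ − 1/a_t)] = 1160 m/s.
Δv₂ = v_c2 − v_a = 500.3 m/s.
Total Δv = Δv₁ + Δv₂ = 1171 m/s = 1.171 km/s.

Δv_total ≈ 1.17 km/s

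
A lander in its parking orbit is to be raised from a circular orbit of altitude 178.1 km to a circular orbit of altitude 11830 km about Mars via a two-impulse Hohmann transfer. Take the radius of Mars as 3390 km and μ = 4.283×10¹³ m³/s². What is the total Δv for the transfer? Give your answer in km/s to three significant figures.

r₁ = 3390 + 178.1 = 3568.1 km = 3.5681×10⁶ m.
r₂ = 3390 + 11830 = 15220 km = 1.5220×10⁷ m.
Transfer ellipse a_t = (r₁ + r₂)/2 = 9.394×10⁶ m.
At r₁: circular v_c1 = √(μ/r₁) = 3465 m/s; transfer-periapsis v_p = √[μ(2/r₁ − 1/a_t)] = 4410 m/s.
Δv₁ = v_p − v_c1 = 945.4 m/s.
At r₂: circular v_c2 = √(μ/r₂) = 1678 m/s; transfer-apoapsis v_a = √[μ(2/r₂ − 1/a_t)] = 1034 m/s.
Δv₂ = v_c2 − v_a = 643.7 m/s.
Total Δv = Δv₁ + Δv₂ = 1589 m/s = 1.589 km/s.

Δv_total ≈ 1.59 km/s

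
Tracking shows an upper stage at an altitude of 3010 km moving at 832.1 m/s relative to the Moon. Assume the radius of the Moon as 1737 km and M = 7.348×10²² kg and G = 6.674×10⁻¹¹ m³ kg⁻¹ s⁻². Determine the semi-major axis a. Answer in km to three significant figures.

a ≈ 3570 km

μ = GM = 6.674×10⁻¹¹ × 7.348×10²² = 4.904×10¹² m³/s².
r = 1737 + 3010 = 4747.0 km = 4.747×10⁶ m.
Specific orbital energy ε = v²/2 − μ/r = (832.1)²/2 − 4.904×10¹²/4.747×10⁶ = -6.869×10⁵ J/kg.
Since ε = −μ/(2a), a = −μ/(2ε) = 3.570×10⁶ m = 3569.8 km.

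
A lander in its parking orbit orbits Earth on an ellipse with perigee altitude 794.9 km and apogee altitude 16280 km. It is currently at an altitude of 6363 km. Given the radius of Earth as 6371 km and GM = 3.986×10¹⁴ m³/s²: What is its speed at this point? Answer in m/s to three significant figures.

r_p = 6371 + 794.9 = 7165.9 km = 7.1659×10⁶ m.
r_a = 6371 + 16280 = 22651 km = 2.2651×10⁷ m.
r = 6371 + 6363 = 12734 km = 1.273×10⁷ m.
Semi-major axis a = (r_p + r_a)/2 = 14908 km = 1.491×10⁷ m.
Vis-viva: v² = μ(2/r − 1/a) = 3.986×10¹⁴ × (1.571×10⁻⁷ − 6.708×10⁻⁸) = 3.587×10⁷ m²/s².
v = 5989 m/s.

v ≈ 5990 m/s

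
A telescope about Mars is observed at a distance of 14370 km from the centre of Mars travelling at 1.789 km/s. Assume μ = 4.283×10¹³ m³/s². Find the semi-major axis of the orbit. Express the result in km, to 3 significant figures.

a ≈ 15500 km

r = 1.437×10⁷ m.
Specific orbital energy ε = v²/2 − μ/r = (1789)²/2 − 4.283×10¹³/1.437×10⁷ = -1.380×10⁶ J/kg.
Since ε = −μ/(2a), a = −μ/(2ε) = 1.552×10⁷ m = 15515 km.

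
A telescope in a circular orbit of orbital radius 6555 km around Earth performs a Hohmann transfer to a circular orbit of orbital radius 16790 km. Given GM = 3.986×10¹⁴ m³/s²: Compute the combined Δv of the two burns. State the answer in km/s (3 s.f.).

r₁ = 6555 km = 6.555×10⁶ m.
r₂ = 16790 km = 1.679×10⁷ m.
Transfer ellipse a_t = (r₁ + r₂)/2 = 1.167×10⁷ m.
At r₁: circular v_c1 = √(μ/r₁) = 7798 m/s; transfer-perigee v_p = √[μ(2/r₁ − 1/a_t)] = 9352 m/s.
Δv₁ = v_p − v_c1 = 1554 m/s.
At r₂: circular v_c2 = √(μ/r₂) = 4872 m/s; transfer-apogee v_a = √[μ(2/r₂ − 1/a_t)] = 3651 m/s.
Δv₂ = v_c2 − v_a = 1221 m/s.
Total Δv = Δv₁ + Δv₂ = 2776 m/s = 2.776 km/s.

Δv_total ≈ 2.78 km/s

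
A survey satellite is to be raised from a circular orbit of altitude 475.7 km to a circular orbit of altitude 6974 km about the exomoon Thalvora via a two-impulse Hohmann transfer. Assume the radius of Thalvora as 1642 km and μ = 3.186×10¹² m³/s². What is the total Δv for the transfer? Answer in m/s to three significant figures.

r₁ = 1642 + 475.7 = 2117.7 km = 2.1177×10⁶ m.
r₂ = 1642 + 6974 = 8616.0 km = 8.6160×10⁶ m.
Transfer ellipse a_t = (r₁ + r₂)/2 = 5.367×10⁶ m.
At r₁: circular v_c1 = √(μ/r₁) = 1227 m/s; transfer-periapsis v_p = √[μ(2/r₁ − 1/a_t)] = 1554 m/s.
Δv₁ = v_p − v_c1 = 327.6 m/s.
At r₂: circular v_c2 = √(μ/r₂) = 608.1 m/s; transfer-apoapsis v_a = √[μ(2/r₂ − 1/a_t)] = 382.0 m/s.
Δv₂ = v_c2 − v_a = 226.1 m/s.
Total Δv = Δv₁ + Δv₂ = 553.7 m/s.

Δv_total ≈ 554 m/s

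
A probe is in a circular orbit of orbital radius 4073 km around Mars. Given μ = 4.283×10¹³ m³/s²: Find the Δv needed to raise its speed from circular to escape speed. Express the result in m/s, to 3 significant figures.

r = 4073 km = 4.073×10⁶ m.
Circular speed v_c = √(μ/r) = 3243 m/s.
Escape speed v_esc = √(2μ/r) = √2 × v_c = 4586 m/s.
Δv = v_esc − v_c = 1343 m/s.

Δv ≈ 1340 m/s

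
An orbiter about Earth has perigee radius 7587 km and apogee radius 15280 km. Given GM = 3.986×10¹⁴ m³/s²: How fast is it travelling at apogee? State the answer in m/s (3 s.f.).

v ≈ 4160 m/s

Semi-major axis a = (r_p + r_a)/2 = 11434 km = 1.143×10⁷ m.
Vis-viva: v² = μ(2/r − 1/a) = 3.986×10¹⁴ × (1.309×10⁻⁷ − 8.746×10⁻⁸) = 1.731×10⁷ m²/s².
v = 4161 m/s.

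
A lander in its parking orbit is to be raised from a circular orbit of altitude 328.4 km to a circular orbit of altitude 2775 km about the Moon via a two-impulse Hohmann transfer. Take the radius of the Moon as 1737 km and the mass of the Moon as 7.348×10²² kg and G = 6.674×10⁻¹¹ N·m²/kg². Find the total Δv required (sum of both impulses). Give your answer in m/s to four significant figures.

Δv_total ≈ 480.3 m/s

μ = GM = 6.674×10⁻¹¹ × 7.348×10²² = 4.904×10¹² m³/s².
r₁ = 1737 + 328.4 = 2065.4 km = 2.0654×10⁶ m.
r₂ = 1737 + 2775 = 4512.0 km = 4.5120×10⁶ m.
Transfer ellipse a_t = (r₁ + r₂)/2 = 3.289×10⁶ m.
At r₁: circular v_c1 = √(μ/r₁) = 1541 m/s; transfer-perilune v_p = √[μ(2/r₁ − 1/a_t)] = 1805 m/s.
Δv₁ = v_p − v_c1 = 264.0 m/s.
At r₂: circular v_c2 = √(μ/r₂) = 1043 m/s; transfer-apolune v_a = √[μ(2/r₂ − 1/a_t)] = 826.2 m/s.
Δv₂ = v_c2 − v_a = 216.3 m/s.
Total Δv = Δv₁ + Δv₂ = 480.3 m/s.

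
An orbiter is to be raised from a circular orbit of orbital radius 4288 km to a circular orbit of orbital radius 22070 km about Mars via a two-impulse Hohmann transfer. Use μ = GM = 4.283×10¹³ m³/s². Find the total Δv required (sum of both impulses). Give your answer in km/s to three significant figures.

Δv_total ≈ 1.53 km/s

r₁ = 4288 km = 4.288×10⁶ m.
r₂ = 22070 km = 2.207×10⁷ m.
Transfer ellipse a_t = (r₁ + r₂)/2 = 1.318×10⁷ m.
At r₁: circular v_c1 = √(μ/r₁) = 3160 m/s; transfer-periapsis v_p = √[μ(2/r₁ − 1/a_t)] = 4090 m/s.
Δv₁ = v_p − v_c1 = 929.4 m/s.
At r₂: circular v_c2 = √(μ/r₂) = 1393 m/s; transfer-apoapsis v_a = √[μ(2/r₂ − 1/a_t)] = 794.6 m/s.
Δv₂ = v_c2 − v_a = 598.5 m/s.
Total Δv = Δv₁ + Δv₂ = 1528 m/s = 1.528 km/s.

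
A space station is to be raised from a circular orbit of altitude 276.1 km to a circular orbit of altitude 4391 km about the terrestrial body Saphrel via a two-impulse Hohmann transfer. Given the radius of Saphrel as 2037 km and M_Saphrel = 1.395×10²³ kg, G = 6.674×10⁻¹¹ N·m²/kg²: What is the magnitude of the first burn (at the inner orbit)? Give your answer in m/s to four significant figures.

Δv ≈ 426.8 m/s

μ = GM = 6.674×10⁻¹¹ × 1.395×10²³ = 9.310×10¹² m³/s².
r₁ = 2037 + 276.1 = 2313.1 km = 2.3131×10⁶ m.
r₂ = 2037 + 4391 = 6428.0 km = 6.4280×10⁶ m.
Transfer ellipse a_t = (r₁ + r₂)/2 = 4.371×10⁶ m.
At r₁: circular v_c1 = √(μ/r₁) = 2006 m/s; transfer-periapsis v_p = √[μ(2/r₁ − 1/a_t)] = 2433 m/s.
Δv₁ = v_p − v_c1 = 426.8 m/s.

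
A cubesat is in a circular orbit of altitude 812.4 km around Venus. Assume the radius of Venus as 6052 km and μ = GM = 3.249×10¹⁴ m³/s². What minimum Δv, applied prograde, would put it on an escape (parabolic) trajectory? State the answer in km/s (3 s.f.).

r = 6052 + 812.4 = 6864.4 km = 6.8644×10⁶ m.
Circular speed v_c = √(μ/r) = 6880 m/s.
Escape speed v_esc = √(2μ/r) = √2 × v_c = 9729 m/s.
Δv = v_esc − v_c = 2850 m/s = 2.850 km/s.

Δv ≈ 2.85 km/s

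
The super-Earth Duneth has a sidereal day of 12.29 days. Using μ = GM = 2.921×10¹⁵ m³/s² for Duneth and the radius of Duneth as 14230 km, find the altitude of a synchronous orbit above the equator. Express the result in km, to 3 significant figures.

h_sync ≈ 4.23×10⁵ km

T = 12.29 days = 1.062×10⁶ s.
A synchronous orbit has period T, so by Kepler's third law a = (μT²/4π²)^(1/3).
μT²/4π² = 2.921×10¹⁵ × (1.062×10⁶)² / 39.48 = 8.343×10²⁵ m³.
a = 4.370×10⁸ m = 4.3695×10⁵ km.
Altitude h = a − R = 4.3695×10⁵ − 14230 = 4.2272×10⁵ km.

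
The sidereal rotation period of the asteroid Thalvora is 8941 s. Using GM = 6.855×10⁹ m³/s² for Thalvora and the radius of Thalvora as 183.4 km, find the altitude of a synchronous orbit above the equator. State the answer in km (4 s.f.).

A synchronous orbit has period T, so by Kepler's third law a = (μT²/4π²)^(1/3).
μT²/4π² = 6.855×10⁹ × (8.941×10³)² / 39.48 = 1.388×10¹⁶ m³.
a = 2.403×10⁵ m = 240.33 km.
Altitude h = a − R = 240.33 − 183.4 = 56.929 km.

h_sync ≈ 56.93 km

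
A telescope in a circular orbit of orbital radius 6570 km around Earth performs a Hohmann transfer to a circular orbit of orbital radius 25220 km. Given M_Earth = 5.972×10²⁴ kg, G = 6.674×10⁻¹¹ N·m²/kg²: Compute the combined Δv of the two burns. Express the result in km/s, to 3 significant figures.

μ = GM = 6.674×10⁻¹¹ × 5.972×10²⁴ = 3.986×10¹⁴ m³/s².
r₁ = 6570 km = 6.570×10⁶ m.
r₂ = 25220 km = 2.522×10⁷ m.
Transfer ellipse a_t = (r₁ + r₂)/2 = 1.590×10⁷ m.
At r₁: circular v_c1 = √(μ/r₁) = 7789 m/s; transfer-perigee v_p = √[μ(2/r₁ − 1/a_t)] = 9811 m/s.
Δv₁ = v_p − v_c1 = 2022 m/s.
At r₂: circular v_c2 = √(μ/r₂) = 3975 m/s; transfer-apogee v_a = √[μ(2/r₂ − 1/a_t)] = 2556 m/s.
Δv₂ = v_c2 − v_a = 1420 m/s.
Total Δv = Δv₁ + Δv₂ = 3442 m/s = 3.442 km/s.

Δv_total ≈ 3.44 km/s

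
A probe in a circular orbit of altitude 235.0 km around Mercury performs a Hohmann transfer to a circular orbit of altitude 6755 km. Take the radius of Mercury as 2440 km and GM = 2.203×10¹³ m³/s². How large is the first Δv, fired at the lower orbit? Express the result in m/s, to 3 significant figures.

r₁ = 2440 + 235.0 = 2675.0 km = 2.6750×10⁶ m.
r₂ = 2440 + 6755 = 9195.0 km = 9.1950×10⁶ m.
Transfer ellipse a_t = (r₁ + r₂)/2 = 5.935×10⁶ m.
At r₁: circular v_c1 = √(μ/r₁) = 2870 m/s; transfer-periherm v_p = √[μ(2/r₁ − 1/a_t)] = 3572 m/s.
Δv₁ = v_p − v_c1 = 702.2 m/s.

Δv ≈ 702 m/s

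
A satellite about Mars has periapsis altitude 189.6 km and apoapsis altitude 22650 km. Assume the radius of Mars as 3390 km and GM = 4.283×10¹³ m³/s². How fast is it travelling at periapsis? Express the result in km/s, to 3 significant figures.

r_p = 3390 + 189.6 = 3579.6 km = 3.5796×10⁶ m.
r_a = 3390 + 22650 = 26040 km = 2.6040×10⁷ m.
Semi-major axis a = (r_p + r_a)/2 = 14810 km = 1.481×10⁷ m.
Vis-viva: v² = μ(2/r − 1/a) = 4.283×10¹³ × (5.587×10⁻⁷ − 6.752×10⁻⁸) = 2.104×10⁷ m²/s².
v = 4587 m/s = 4.587 km/s.

v ≈ 4.59 km/s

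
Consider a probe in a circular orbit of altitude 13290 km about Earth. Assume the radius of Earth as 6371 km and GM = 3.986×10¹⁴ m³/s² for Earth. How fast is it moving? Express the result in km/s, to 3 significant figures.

v ≈ 4.50 km/s

r = 6371 + 13290 = 19661 km = 1.9661×10⁷ m.
For a circular orbit v = √(μ/r) = √(3.986×10¹⁴ / 1.966×10⁷) = √(2.027×10⁷) = 4503 m/s.
That is 4.503 km/s.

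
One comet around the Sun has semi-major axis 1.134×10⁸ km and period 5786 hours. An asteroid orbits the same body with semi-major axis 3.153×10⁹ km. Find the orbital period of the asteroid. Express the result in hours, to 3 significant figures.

T₂ ≈ 8.48×10⁵ hours

Kepler's third law: T² ∝ a³, so T₂ = T₁ (a₂/a₁)^(3/2).
a₂/a₁ = 27.80, (a₂/a₁)^(3/2) = 146.6.
T₂ = 5786 × 146.6 = 8.483×10⁵ hours.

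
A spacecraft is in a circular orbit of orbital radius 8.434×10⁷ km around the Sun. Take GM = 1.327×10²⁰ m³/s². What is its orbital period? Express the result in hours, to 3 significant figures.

T ≈ 3710 hours

r = 8.434×10⁷ km = 8.434×10¹⁰ m.
Kepler's third law: T = 2π√(r³/μ) = 2π√((8.434×10¹⁰)³ / 1.327×10²⁰).
r³/μ = 4.521×10¹² s², so T = 2π × 2.126×10⁶ = 1.336×10⁷ s.
Converting: 1.336×10⁷ s ÷ 3600 = 3711 hours.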